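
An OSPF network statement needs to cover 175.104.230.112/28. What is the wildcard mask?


Subnet mask: 255.255.255.240
Wildcard = 255.255.255.255 - subnet mask
255 - 255 = 0
255 - 255 = 0
255 - 255 = 0
255 - 240 = 15
Wildcard: 0.0.0.15


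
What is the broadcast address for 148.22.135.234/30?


Network: 148.22.135.232/30
Host bits = 2
Set all host bits to 1:
Broadcast: 148.22.135.235


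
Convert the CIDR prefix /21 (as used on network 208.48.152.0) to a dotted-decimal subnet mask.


/21 means 21 network bits, 11 host bits
Binary: 11111111111111111111100000000000
Mask: 255.255.248.0


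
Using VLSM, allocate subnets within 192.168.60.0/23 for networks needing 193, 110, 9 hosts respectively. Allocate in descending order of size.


193 hosts -> /24 (254 usable): 192.168.60.0/24
110 hosts -> /25 (126 usable): 192.168.61.0/25
9 hosts -> /28 (14 usable): 192.168.61.128/28
Allocation: 192.168.60.0/24 (193 hosts, 254 usable); 192.168.61.0/25 (110 hosts, 126 usable); 192.168.61.128/28 (9 hosts, 14 usable)


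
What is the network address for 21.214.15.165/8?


IP:   00010101.11010110.00001111.10100101
Mask: 11111111.00000000.00000000.00000000
AND operation:
Net:  00010101.00000000.00000000.00000000
Network: 21.0.0.0/8


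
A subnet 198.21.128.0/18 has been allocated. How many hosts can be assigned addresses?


Host bits = 32 - 18 = 14
Total addresses = 2^14 = 16384
Usable = total - 2 (network and broadcast)
Usable hosts: 16382


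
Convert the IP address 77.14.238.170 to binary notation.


77 = 01001101
14 = 00001110
238 = 11101110
170 = 10101010
Binary: 01001101.00001110.11101110.10101010


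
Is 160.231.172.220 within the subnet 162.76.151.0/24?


Subnet network: 162.76.151.0
Test IP AND mask: 160.231.172.0
No, 160.231.172.220 is not in 162.76.151.0/24


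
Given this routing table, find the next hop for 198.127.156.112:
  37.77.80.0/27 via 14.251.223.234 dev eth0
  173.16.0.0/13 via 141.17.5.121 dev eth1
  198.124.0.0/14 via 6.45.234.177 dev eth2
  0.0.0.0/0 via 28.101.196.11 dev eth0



Longest prefix match for 198.127.156.112:
  /27 37.77.80.0: no
  /13 173.16.0.0: no
  /14 198.124.0.0: MATCH
  /0 0.0.0.0: MATCH
Selected: next-hop 6.45.234.177 via eth2 (matched /14)


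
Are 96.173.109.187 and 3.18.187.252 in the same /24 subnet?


Mask: 255.255.255.0
96.173.109.187 AND mask = 96.173.109.0
3.18.187.252 AND mask = 3.18.187.0
No, different subnets (96.173.109.0 vs 3.18.187.0)


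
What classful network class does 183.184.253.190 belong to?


First octet: 183
Binary: 10110111
10xxxxxx -> Class B (128-191)
Class B, default mask 255.255.0.0 (/16)


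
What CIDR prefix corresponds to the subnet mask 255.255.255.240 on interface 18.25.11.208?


Binary: 11111111.11111111.11111111.11110000
Count leading 1s
Prefix: /28


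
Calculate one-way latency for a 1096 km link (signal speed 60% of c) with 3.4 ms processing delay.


Speed = 0.6 * 3e5 km/s = 180000 km/s
Propagation delay = 1096 / 180000 = 0.0061 s = 6.0889 ms
Processing delay = 3.4 ms
Total one-way latency = 9.4889 ms


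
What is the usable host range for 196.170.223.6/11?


Network: 196.160.0.0
Broadcast: 196.191.255.255
First usable = network + 1
Last usable = broadcast - 1
Range: 196.160.0.1 to 196.191.255.254


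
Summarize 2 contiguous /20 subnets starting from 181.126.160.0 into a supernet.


Original prefix: /20
Number of subnets: 2 = 2^1
New prefix = 20 - 1 = 19
Supernet: 181.126.160.0/19


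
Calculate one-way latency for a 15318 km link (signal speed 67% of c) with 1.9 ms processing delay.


Speed = 0.67 * 3e5 km/s = 201000 km/s
Propagation delay = 15318 / 201000 = 0.0762 s = 76.209 ms
Processing delay = 1.9 ms
Total one-way latency = 78.109 ms


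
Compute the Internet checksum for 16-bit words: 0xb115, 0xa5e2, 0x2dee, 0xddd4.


Sum all words (with carry folding):
+ 0xb115 = 0xb115
+ 0xa5e2 = 0x56f8
+ 0x2dee = 0x84e6
+ 0xddd4 = 0x62bb
One's complement: ~0x62bb
Checksum = 0x9d44


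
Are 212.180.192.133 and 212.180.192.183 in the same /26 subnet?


Mask: 255.255.255.192
212.180.192.133 AND mask = 212.180.192.128
212.180.192.183 AND mask = 212.180.192.128
Yes, same subnet (212.180.192.128)


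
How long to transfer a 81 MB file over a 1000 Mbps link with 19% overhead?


Effective throughput = 1000 * (1 - 19/100) = 810 Mbps
File size in Mb = 81 * 8 = 648 Mb
Time = 648 / 810
Time = 0.8 seconds


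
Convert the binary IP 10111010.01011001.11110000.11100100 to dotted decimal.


10111010 = 186
01011001 = 89
11110000 = 240
11100100 = 228
IP: 186.89.240.228


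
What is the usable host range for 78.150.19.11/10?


Network: 78.128.0.0
Broadcast: 78.191.255.255
First usable = network + 1
Last usable = broadcast - 1
Range: 78.128.0.1 to 78.191.255.254


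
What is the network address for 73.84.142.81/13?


IP:   01001001.01010100.10001110.01010001
Mask: 11111111.11111000.00000000.00000000
AND operation:
Net:  01001001.01010000.00000000.00000000
Network: 73.80.0.0/13


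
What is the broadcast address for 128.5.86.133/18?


Network: 128.5.64.0/18
Host bits = 14
Set all host bits to 1:
Broadcast: 128.5.127.255


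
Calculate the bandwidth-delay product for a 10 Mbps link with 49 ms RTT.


BDP = bandwidth * RTT
= 10 Mbps * 49 ms
= 10 * 1e6 * 49 / 1000 bits
= 490000 bits
= 61250 bytes
= 59.8145 KB
BDP = 490000 bits (61250 bytes)


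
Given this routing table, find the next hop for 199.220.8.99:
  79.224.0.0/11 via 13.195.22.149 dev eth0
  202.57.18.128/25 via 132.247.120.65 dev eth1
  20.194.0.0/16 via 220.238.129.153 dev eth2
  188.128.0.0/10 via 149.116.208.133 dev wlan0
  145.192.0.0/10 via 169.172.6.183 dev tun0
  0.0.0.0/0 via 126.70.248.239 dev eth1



Longest prefix match for 199.220.8.99:
  /11 79.224.0.0: no
  /25 202.57.18.128: no
  /16 20.194.0.0: no
  /10 188.128.0.0: no
  /10 145.192.0.0: no
  /0 0.0.0.0: MATCH
Selected: next-hop 126.70.248.239 via eth1 (matched /0)


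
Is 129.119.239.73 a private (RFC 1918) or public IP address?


RFC 1918 private ranges:
  10.0.0.0/8 (10.0.0.0 - 10.255.255.255)
  172.16.0.0/12 (172.16.0.0 - 172.31.255.255)
  192.168.0.0/16 (192.168.0.0 - 192.168.255.255)
Public (not in any RFC 1918 range)


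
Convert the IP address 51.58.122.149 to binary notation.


51 = 00110011
58 = 00111010
122 = 01111010
149 = 10010101
Binary: 00110011.00111010.01111010.10010101


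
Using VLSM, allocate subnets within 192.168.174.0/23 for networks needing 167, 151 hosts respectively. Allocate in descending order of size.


167 hosts -> /24 (254 usable): 192.168.174.0/24
151 hosts -> /24 (254 usable): 192.168.175.0/24
Allocation: 192.168.174.0/24 (167 hosts, 254 usable); 192.168.175.0/24 (151 hosts, 254 usable)


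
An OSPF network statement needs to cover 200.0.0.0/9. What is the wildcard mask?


Subnet mask: 255.128.0.0
Wildcard = 255.255.255.255 - subnet mask
255 - 255 = 0
255 - 128 = 127
255 - 0 = 255
255 - 0 = 255
Wildcard: 0.127.255.255


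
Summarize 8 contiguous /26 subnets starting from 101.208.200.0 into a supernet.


Original prefix: /26
Number of subnets: 8 = 2^3
New prefix = 26 - 3 = 23
Supernet: 101.208.200.0/23


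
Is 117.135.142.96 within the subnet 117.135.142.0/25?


Subnet network: 117.135.142.0
Test IP AND mask: 117.135.142.0
Yes, 117.135.142.96 is in 117.135.142.0/25


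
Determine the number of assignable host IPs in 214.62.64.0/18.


Host bits = 32 - 18 = 14
Total addresses = 2^14 = 16384
Usable = total - 2 (network and broadcast)
Usable hosts: 16382


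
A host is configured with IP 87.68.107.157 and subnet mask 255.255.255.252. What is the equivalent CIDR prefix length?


Binary: 11111111.11111111.11111111.11111100
Count leading 1s
Prefix: /30


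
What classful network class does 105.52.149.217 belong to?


First octet: 105
Binary: 01101001
0xxxxxxx -> Class A (1-126)
Class A, default mask 255.0.0.0 (/8)


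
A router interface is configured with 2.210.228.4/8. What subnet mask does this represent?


/8 means 8 network bits, 24 host bits
Binary: 11111111000000000000000000000000
Mask: 255.0.0.0


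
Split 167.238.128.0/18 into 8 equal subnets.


New prefix = 18 + 3 = 21
Each subnet has 2048 addresses
  167.238.128.0/21
  167.238.136.0/21
  167.238.144.0/21
  167.238.152.0/21
  167.238.160.0/21
  167.238.168.0/21
  167.238.176.0/21
  167.238.184.0/21
Subnets: 167.238.128.0/21, 167.238.136.0/21, 167.238.144.0/21, 167.238.152.0/21, 167.238.160.0/21, 167.238.168.0/21, 167.238.176.0/21, 167.238.184.0/21


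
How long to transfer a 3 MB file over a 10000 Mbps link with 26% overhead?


Effective throughput = 10000 * (1 - 26/100) = 7400 Mbps
File size in Mb = 3 * 8 = 24 Mb
Time = 24 / 7400
Time = 0.0032 seconds


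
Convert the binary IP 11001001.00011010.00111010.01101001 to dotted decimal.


11001001 = 201
00011010 = 26
00111010 = 58
01101001 = 105
IP: 201.26.58.105


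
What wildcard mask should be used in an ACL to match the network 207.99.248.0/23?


Subnet mask: 255.255.254.0
Wildcard = 255.255.255.255 - subnet mask
255 - 255 = 0
255 - 255 = 0
255 - 254 = 1
255 - 0 = 255
Wildcard: 0.0.1.255


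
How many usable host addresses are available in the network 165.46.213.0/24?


Host bits = 32 - 24 = 8
Total addresses = 2^8 = 256
Usable = total - 2 (network and broadcast)
Usable hosts: 254


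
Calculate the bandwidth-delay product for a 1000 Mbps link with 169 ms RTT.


BDP = bandwidth * RTT
= 1000 Mbps * 169 ms
= 1000 * 1e6 * 169 / 1000 bits
= 169000000 bits
= 21125000 bytes
= 20629.8828 KB
BDP = 169000000 bits (21125000 bytes)


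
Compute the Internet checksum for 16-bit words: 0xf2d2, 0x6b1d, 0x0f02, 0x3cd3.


Sum all words (with carry folding):
+ 0xf2d2 = 0xf2d2
+ 0x6b1d = 0x5df0
+ 0x0f02 = 0x6cf2
+ 0x3cd3 = 0xa9c5
One's complement: ~0xa9c5
Checksum = 0x563a


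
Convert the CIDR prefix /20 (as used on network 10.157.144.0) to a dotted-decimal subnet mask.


/20 means 20 network bits, 12 host bits
Binary: 11111111111111111111000000000000
Mask: 255.255.240.0


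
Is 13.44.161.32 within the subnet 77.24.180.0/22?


Subnet network: 77.24.180.0
Test IP AND mask: 13.44.160.0
No, 13.44.161.32 is not in 77.24.180.0/22


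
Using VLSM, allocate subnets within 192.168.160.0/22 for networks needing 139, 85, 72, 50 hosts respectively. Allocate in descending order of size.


139 hosts -> /24 (254 usable): 192.168.160.0/24
85 hosts -> /25 (126 usable): 192.168.161.0/25
72 hosts -> /25 (126 usable): 192.168.161.128/25
50 hosts -> /26 (62 usable): 192.168.162.0/26
Allocation: 192.168.160.0/24 (139 hosts, 254 usable); 192.168.161.0/25 (85 hosts, 126 usable); 192.168.161.128/25 (72 hosts, 126 usable); 192.168.162.0/26 (50 hosts, 62 usable)


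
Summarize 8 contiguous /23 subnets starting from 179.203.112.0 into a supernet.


Original prefix: /23
Number of subnets: 8 = 2^3
New prefix = 23 - 3 = 20
Supernet: 179.203.112.0/20


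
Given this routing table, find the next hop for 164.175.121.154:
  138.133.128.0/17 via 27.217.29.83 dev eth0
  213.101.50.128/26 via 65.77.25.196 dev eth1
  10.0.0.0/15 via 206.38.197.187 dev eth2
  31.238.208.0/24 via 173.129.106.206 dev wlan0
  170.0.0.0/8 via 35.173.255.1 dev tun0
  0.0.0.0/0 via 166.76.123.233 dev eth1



Longest prefix match for 164.175.121.154:
  /17 138.133.128.0: no
  /26 213.101.50.128: no
  /15 10.0.0.0: no
  /24 31.238.208.0: no
  /8 170.0.0.0: no
  /0 0.0.0.0: MATCH
Selected: next-hop 166.76.123.233 via eth1 (matched /0)


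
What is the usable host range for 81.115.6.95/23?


Network: 81.115.6.0
Broadcast: 81.115.7.255
First usable = network + 1
Last usable = broadcast - 1
Range: 81.115.6.1 to 81.115.7.254


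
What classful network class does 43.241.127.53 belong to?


First octet: 43
Binary: 00101011
0xxxxxxx -> Class A (1-126)
Class A, default mask 255.0.0.0 (/8)


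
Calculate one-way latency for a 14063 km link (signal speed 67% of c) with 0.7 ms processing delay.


Speed = 0.67 * 3e5 km/s = 201000 km/s
Propagation delay = 14063 / 201000 = 0.07 s = 69.9652 ms
Processing delay = 0.7 ms
Total one-way latency = 70.6652 ms


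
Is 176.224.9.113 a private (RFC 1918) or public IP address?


RFC 1918 private ranges:
  10.0.0.0/8 (10.0.0.0 - 10.255.255.255)
  172.16.0.0/12 (172.16.0.0 - 172.31.255.255)
  192.168.0.0/16 (192.168.0.0 - 192.168.255.255)
Public (not in any RFC 1918 range)


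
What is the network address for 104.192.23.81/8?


IP:   01101000.11000000.00010111.01010001
Mask: 11111111.00000000.00000000.00000000
AND operation:
Net:  01101000.00000000.00000000.00000000
Network: 104.0.0.0/8


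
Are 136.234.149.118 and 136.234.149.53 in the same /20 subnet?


Mask: 255.255.240.0
136.234.149.118 AND mask = 136.234.144.0
136.234.149.53 AND mask = 136.234.144.0
Yes, same subnet (136.234.144.0)


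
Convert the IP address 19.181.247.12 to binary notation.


19 = 00010011
181 = 10110101
247 = 11110111
12 = 00001100
Binary: 00010011.10110101.11110111.00001100


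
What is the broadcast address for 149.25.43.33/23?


Network: 149.25.42.0/23
Host bits = 9
Set all host bits to 1:
Broadcast: 149.25.43.255


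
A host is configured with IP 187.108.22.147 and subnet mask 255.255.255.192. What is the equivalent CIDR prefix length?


Binary: 11111111.11111111.11111111.11000000
Count leading 1s
Prefix: /26


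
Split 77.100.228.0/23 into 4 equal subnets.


New prefix = 23 + 2 = 25
Each subnet has 128 addresses
  77.100.228.0/25
  77.100.228.128/25
  77.100.229.0/25
  77.100.229.128/25
Subnets: 77.100.228.0/25, 77.100.228.128/25, 77.100.229.0/25, 77.100.229.128/25


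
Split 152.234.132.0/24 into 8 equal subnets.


New prefix = 24 + 3 = 27
Each subnet has 32 addresses
  152.234.132.0/27
  152.234.132.32/27
  152.234.132.64/27
  152.234.132.96/27
  152.234.132.128/27
  152.234.132.160/27
  152.234.132.192/27
  152.234.132.224/27
Subnets: 152.234.132.0/27, 152.234.132.32/27, 152.234.132.64/27, 152.234.132.96/27, 152.234.132.128/27, 152.234.132.160/27, 152.234.132.192/27, 152.234.132.224/27


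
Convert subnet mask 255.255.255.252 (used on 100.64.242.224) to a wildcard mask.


Subnet mask: 255.255.255.252
Wildcard = 255.255.255.255 - subnet mask
255 - 255 = 0
255 - 255 = 0
255 - 255 = 0
255 - 252 = 3
Wildcard: 0.0.0.3


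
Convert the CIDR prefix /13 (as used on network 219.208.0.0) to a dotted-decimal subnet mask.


/13 means 13 network bits, 19 host bits
Binary: 11111111111110000000000000000000
Mask: 255.248.0.0


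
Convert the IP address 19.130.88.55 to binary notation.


19 = 00010011
130 = 10000010
88 = 01011000
55 = 00110111
Binary: 00010011.10000010.01011000.00110111


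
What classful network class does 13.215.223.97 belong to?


First octet: 13
Binary: 00001101
0xxxxxxx -> Class A (1-126)
Class A, default mask 255.0.0.0 (/8)


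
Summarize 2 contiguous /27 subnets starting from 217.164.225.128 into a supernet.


Original prefix: /27
Number of subnets: 2 = 2^1
New prefix = 27 - 1 = 26
Supernet: 217.164.225.128/26


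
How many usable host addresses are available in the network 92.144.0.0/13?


Host bits = 32 - 13 = 19
Total addresses = 2^19 = 524288
Usable = total - 2 (network and broadcast)
Usable hosts: 524286


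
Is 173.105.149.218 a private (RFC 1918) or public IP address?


RFC 1918 private ranges:
  10.0.0.0/8 (10.0.0.0 - 10.255.255.255)
  172.16.0.0/12 (172.16.0.0 - 172.31.255.255)
  192.168.0.0/16 (192.168.0.0 - 192.168.255.255)
Public (not in any RFC 1918 range)


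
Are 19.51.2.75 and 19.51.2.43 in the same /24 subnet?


Mask: 255.255.255.0
19.51.2.75 AND mask = 19.51.2.0
19.51.2.43 AND mask = 19.51.2.0
Yes, same subnet (19.51.2.0)


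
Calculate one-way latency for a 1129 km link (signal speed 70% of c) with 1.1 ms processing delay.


Speed = 0.7 * 3e5 km/s = 210000 km/s
Propagation delay = 1129 / 210000 = 0.0054 s = 5.3762 ms
Processing delay = 1.1 ms
Total one-way latency = 6.4762 ms


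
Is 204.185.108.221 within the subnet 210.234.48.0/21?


Subnet network: 210.234.48.0
Test IP AND mask: 204.185.104.0
No, 204.185.108.221 is not in 210.234.48.0/21


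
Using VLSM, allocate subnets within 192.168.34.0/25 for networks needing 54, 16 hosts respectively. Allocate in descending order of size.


54 hosts -> /26 (62 usable): 192.168.34.0/26
16 hosts -> /27 (30 usable): 192.168.34.64/27
Allocation: 192.168.34.0/26 (54 hosts, 62 usable); 192.168.34.64/27 (16 hosts, 30 usable)


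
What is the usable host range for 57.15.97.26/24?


Network: 57.15.97.0
Broadcast: 57.15.97.255
First usable = network + 1
Last usable = broadcast - 1
Range: 57.15.97.1 to 57.15.97.254


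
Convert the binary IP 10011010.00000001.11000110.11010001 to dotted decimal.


10011010 = 154
00000001 = 1
11000110 = 198
11010001 = 209
IP: 154.1.198.209


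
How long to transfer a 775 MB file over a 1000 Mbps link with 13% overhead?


Effective throughput = 1000 * (1 - 13/100) = 870 Mbps
File size in Mb = 775 * 8 = 6200 Mb
Time = 6200 / 870
Time = 7.1264 seconds


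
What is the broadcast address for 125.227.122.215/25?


Network: 125.227.122.128/25
Host bits = 7
Set all host bits to 1:
Broadcast: 125.227.122.255


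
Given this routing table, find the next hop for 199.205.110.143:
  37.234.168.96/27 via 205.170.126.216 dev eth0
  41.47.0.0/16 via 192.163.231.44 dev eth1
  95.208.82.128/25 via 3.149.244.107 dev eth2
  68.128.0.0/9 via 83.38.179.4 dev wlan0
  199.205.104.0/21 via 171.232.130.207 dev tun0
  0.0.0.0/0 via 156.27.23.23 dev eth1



Longest prefix match for 199.205.110.143:
  /27 37.234.168.96: no
  /16 41.47.0.0: no
  /25 95.208.82.128: no
  /9 68.128.0.0: no
  /21 199.205.104.0: MATCH
  /0 0.0.0.0: MATCH
Selected: next-hop 171.232.130.207 via tun0 (matched /21)


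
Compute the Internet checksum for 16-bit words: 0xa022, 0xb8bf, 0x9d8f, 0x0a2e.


Sum all words (with carry folding):
+ 0xa022 = 0xa022
+ 0xb8bf = 0x58e2
+ 0x9d8f = 0xf671
+ 0x0a2e = 0x00a0
One's complement: ~0x00a0
Checksum = 0xff5f


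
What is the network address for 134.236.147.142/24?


IP:   10000110.11101100.10010011.10001110
Mask: 11111111.11111111.11111111.00000000
AND operation:
Net:  10000110.11101100.10010011.00000000
Network: 134.236.147.0/24


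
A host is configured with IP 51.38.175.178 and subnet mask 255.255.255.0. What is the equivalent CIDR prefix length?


Binary: 11111111.11111111.11111111.00000000
Count leading 1s
Prefix: /24


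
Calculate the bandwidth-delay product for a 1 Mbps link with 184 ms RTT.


BDP = bandwidth * RTT
= 1 Mbps * 184 ms
= 1 * 1e6 * 184 / 1000 bits
= 184000 bits
= 23000 bytes
= 22.4609 KB
BDP = 184000 bits (23000 bytes)


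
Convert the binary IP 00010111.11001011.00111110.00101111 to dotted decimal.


00010111 = 23
11001011 = 203
00111110 = 62
00101111 = 47
IP: 23.203.62.47


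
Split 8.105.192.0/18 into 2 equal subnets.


New prefix = 18 + 1 = 19
Each subnet has 8192 addresses
  8.105.192.0/19
  8.105.224.0/19
Subnets: 8.105.192.0/19, 8.105.224.0/19


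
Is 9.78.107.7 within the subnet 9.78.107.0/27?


Subnet network: 9.78.107.0
Test IP AND mask: 9.78.107.0
Yes, 9.78.107.7 is in 9.78.107.0/27


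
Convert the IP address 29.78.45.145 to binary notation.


29 = 00011101
78 = 01001110
45 = 00101101
145 = 10010001
Binary: 00011101.01001110.00101101.10010001


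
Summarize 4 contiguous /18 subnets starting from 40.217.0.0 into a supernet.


Original prefix: /18
Number of subnets: 4 = 2^2
New prefix = 18 - 2 = 16
Supernet: 40.217.0.0/16


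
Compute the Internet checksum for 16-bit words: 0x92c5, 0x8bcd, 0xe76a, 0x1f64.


Sum all words (with carry folding):
+ 0x92c5 = 0x92c5
+ 0x8bcd = 0x1e93
+ 0xe76a = 0x05fe
+ 0x1f64 = 0x2562
One's complement: ~0x2562
Checksum = 0xda9d


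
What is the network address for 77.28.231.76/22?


IP:   01001101.00011100.11100111.01001100
Mask: 11111111.11111111.11111100.00000000
AND operation:
Net:  01001101.00011100.11100100.00000000
Network: 77.28.228.0/22


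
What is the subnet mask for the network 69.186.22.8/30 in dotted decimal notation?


/30 means 30 network bits, 2 host bits
Binary: 11111111111111111111111111111100
Mask: 255.255.255.252


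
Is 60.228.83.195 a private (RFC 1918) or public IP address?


RFC 1918 private ranges:
  10.0.0.0/8 (10.0.0.0 - 10.255.255.255)
  172.16.0.0/12 (172.16.0.0 - 172.31.255.255)
  192.168.0.0/16 (192.168.0.0 - 192.168.255.255)
Public (not in any RFC 1918 range)


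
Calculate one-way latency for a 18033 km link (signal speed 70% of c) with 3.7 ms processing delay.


Speed = 0.7 * 3e5 km/s = 210000 km/s
Propagation delay = 18033 / 210000 = 0.0859 s = 85.8714 ms
Processing delay = 3.7 ms
Total one-way latency = 89.5714 ms


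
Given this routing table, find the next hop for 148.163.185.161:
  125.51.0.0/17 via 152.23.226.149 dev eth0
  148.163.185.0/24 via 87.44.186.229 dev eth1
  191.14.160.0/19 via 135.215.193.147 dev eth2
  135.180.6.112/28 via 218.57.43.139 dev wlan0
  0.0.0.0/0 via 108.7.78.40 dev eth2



Longest prefix match for 148.163.185.161:
  /17 125.51.0.0: no
  /24 148.163.185.0: MATCH
  /19 191.14.160.0: no
  /28 135.180.6.112: no
  /0 0.0.0.0: MATCH
Selected: next-hop 87.44.186.229 via eth1 (matched /24)


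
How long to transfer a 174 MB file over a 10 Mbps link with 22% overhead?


Effective throughput = 10 * (1 - 22/100) = 7.8 Mbps
File size in Mb = 174 * 8 = 1392 Mb
Time = 1392 / 7.8
Time = 178.4615 seconds


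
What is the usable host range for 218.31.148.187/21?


Network: 218.31.144.0
Broadcast: 218.31.151.255
First usable = network + 1
Last usable = broadcast - 1
Range: 218.31.144.1 to 218.31.151.254


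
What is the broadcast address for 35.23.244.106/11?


Network: 35.0.0.0/11
Host bits = 21
Set all host bits to 1:
Broadcast: 35.31.255.255


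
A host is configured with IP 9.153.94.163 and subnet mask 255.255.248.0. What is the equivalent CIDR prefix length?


Binary: 11111111.11111111.11111000.00000000
Count leading 1s
Prefix: /21


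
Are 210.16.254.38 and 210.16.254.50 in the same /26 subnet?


Mask: 255.255.255.192
210.16.254.38 AND mask = 210.16.254.0
210.16.254.50 AND mask = 210.16.254.0
Yes, same subnet (210.16.254.0)


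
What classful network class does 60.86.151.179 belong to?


First octet: 60
Binary: 00111100
0xxxxxxx -> Class A (1-126)
Class A, default mask 255.0.0.0 (/8)


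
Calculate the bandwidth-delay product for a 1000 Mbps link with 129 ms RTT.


BDP = bandwidth * RTT
= 1000 Mbps * 129 ms
= 1000 * 1e6 * 129 / 1000 bits
= 129000000 bits
= 16125000 bytes
= 15747.0703 KB
BDP = 129000000 bits (16125000 bytes)


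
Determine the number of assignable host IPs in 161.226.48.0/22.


Host bits = 32 - 22 = 10
Total addresses = 2^10 = 1024
Usable = total - 2 (network and broadcast)
Usable hosts: 1022


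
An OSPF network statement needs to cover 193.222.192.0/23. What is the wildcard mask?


Subnet mask: 255.255.254.0
Wildcard = 255.255.255.255 - subnet mask
255 - 255 = 0
255 - 255 = 0
255 - 254 = 1
255 - 0 = 255
Wildcard: 0.0.1.255


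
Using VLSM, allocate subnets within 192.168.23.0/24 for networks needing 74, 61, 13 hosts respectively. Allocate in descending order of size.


74 hosts -> /25 (126 usable): 192.168.23.0/25
61 hosts -> /26 (62 usable): 192.168.23.128/26
13 hosts -> /28 (14 usable): 192.168.23.192/28
Allocation: 192.168.23.0/25 (74 hosts, 126 usable); 192.168.23.128/26 (61 hosts, 62 usable); 192.168.23.192/28 (13 hosts, 14 usable)


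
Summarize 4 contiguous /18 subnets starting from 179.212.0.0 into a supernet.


Original prefix: /18
Number of subnets: 4 = 2^2
New prefix = 18 - 2 = 16
Supernet: 179.212.0.0/16


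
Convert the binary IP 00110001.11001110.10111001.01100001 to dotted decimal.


00110001 = 49
11001110 = 206
10111001 = 185
01100001 = 97
IP: 49.206.185.97


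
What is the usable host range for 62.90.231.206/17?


Network: 62.90.128.0
Broadcast: 62.90.255.255
First usable = network + 1
Last usable = broadcast - 1
Range: 62.90.128.1 to 62.90.255.254


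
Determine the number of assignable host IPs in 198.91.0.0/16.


Host bits = 32 - 16 = 16
Total addresses = 2^16 = 65536
Usable = total - 2 (network and broadcast)
Usable hosts: 65534


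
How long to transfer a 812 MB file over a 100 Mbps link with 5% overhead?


Effective throughput = 100 * (1 - 5/100) = 95 Mbps
File size in Mb = 812 * 8 = 6496 Mb
Time = 6496 / 95
Time = 68.3789 seconds


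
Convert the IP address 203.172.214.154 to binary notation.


203 = 11001011
172 = 10101100
214 = 11010110
154 = 10011010
Binary: 11001011.10101100.11010110.10011010


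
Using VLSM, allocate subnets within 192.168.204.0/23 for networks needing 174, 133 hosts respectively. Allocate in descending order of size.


174 hosts -> /24 (254 usable): 192.168.204.0/24
133 hosts -> /24 (254 usable): 192.168.205.0/24
Allocation: 192.168.204.0/24 (174 hosts, 254 usable); 192.168.205.0/24 (133 hosts, 254 usable)


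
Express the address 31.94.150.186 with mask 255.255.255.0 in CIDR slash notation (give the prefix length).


Binary: 11111111.11111111.11111111.00000000
Count leading 1s
Prefix: /24


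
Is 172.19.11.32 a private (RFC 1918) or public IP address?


RFC 1918 private ranges:
  10.0.0.0/8 (10.0.0.0 - 10.255.255.255)
  172.16.0.0/12 (172.16.0.0 - 172.31.255.255)
  192.168.0.0/16 (192.168.0.0 - 192.168.255.255)
Private (in 172.16.0.0/12)


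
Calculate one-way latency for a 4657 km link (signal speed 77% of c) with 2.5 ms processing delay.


Speed = 0.77 * 3e5 km/s = 231000 km/s
Propagation delay = 4657 / 231000 = 0.0202 s = 20.1602 ms
Processing delay = 2.5 ms
Total one-way latency = 22.6602 ms


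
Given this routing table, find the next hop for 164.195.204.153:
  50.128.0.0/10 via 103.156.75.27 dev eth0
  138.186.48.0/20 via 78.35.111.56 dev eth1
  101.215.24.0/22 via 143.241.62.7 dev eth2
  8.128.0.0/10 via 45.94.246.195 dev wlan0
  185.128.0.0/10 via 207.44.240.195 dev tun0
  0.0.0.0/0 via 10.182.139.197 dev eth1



Longest prefix match for 164.195.204.153:
  /10 50.128.0.0: no
  /20 138.186.48.0: no
  /22 101.215.24.0: no
  /10 8.128.0.0: no
  /10 185.128.0.0: no
  /0 0.0.0.0: MATCH
Selected: next-hop 10.182.139.197 via eth1 (matched /0)


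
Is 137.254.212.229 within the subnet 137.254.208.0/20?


Subnet network: 137.254.208.0
Test IP AND mask: 137.254.208.0
Yes, 137.254.212.229 is in 137.254.208.0/20


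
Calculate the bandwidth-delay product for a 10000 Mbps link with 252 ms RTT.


BDP = bandwidth * RTT
= 10000 Mbps * 252 ms
= 10000 * 1e6 * 252 / 1000 bits
= 2520000000 bits
= 315000000 bytes
= 307617.1875 KB
BDP = 2520000000 bits (315000000 bytes)


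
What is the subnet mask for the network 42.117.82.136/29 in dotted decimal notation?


/29 means 29 network bits, 3 host bits
Binary: 11111111111111111111111111111000
Mask: 255.255.255.248


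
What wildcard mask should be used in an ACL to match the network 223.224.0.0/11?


Subnet mask: 255.224.0.0
Wildcard = 255.255.255.255 - subnet mask
255 - 255 = 0
255 - 224 = 31
255 - 0 = 255
255 - 0 = 255
Wildcard: 0.31.255.255


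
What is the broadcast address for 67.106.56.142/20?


Network: 67.106.48.0/20
Host bits = 12
Set all host bits to 1:
Broadcast: 67.106.63.255


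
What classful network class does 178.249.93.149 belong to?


First octet: 178
Binary: 10110010
10xxxxxx -> Class B (128-191)
Class B, default mask 255.255.0.0 (/16)


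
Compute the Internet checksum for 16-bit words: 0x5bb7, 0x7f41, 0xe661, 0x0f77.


Sum all words (with carry folding):
+ 0x5bb7 = 0x5bb7
+ 0x7f41 = 0xdaf8
+ 0xe661 = 0xc15a
+ 0x0f77 = 0xd0d1
One's complement: ~0xd0d1
Checksum = 0x2f2e


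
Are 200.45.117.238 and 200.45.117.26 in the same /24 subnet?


Mask: 255.255.255.0
200.45.117.238 AND mask = 200.45.117.0
200.45.117.26 AND mask = 200.45.117.0
Yes, same subnet (200.45.117.0)


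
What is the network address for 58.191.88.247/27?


IP:   00111010.10111111.01011000.11110111
Mask: 11111111.11111111.11111111.11100000
AND operation:
Net:  00111010.10111111.01011000.11100000
Network: 58.191.88.224/27


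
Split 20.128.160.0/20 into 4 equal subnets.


New prefix = 20 + 2 = 22
Each subnet has 1024 addresses
  20.128.160.0/22
  20.128.164.0/22
  20.128.168.0/22
  20.128.172.0/22
Subnets: 20.128.160.0/22, 20.128.164.0/22, 20.128.168.0/22, 20.128.172.0/22


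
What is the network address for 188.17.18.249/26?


IP:   10111100.00010001.00010010.11111001
Mask: 11111111.11111111.11111111.11000000
AND operation:
Net:  10111100.00010001.00010010.11000000
Network: 188.17.18.192/26


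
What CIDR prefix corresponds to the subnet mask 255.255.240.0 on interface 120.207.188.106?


Binary: 11111111.11111111.11110000.00000000
Count leading 1s
Prefix: /20


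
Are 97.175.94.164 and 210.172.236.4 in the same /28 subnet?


Mask: 255.255.255.240
97.175.94.164 AND mask = 97.175.94.160
210.172.236.4 AND mask = 210.172.236.0
No, different subnets (97.175.94.160 vs 210.172.236.0)


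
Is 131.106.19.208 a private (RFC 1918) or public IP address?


RFC 1918 private ranges:
  10.0.0.0/8 (10.0.0.0 - 10.255.255.255)
  172.16.0.0/12 (172.16.0.0 - 172.31.255.255)
  192.168.0.0/16 (192.168.0.0 - 192.168.255.255)
Public (not in any RFC 1918 range)


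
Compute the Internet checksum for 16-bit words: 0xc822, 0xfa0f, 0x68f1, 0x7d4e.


Sum all words (with carry folding):
+ 0xc822 = 0xc822
+ 0xfa0f = 0xc232
+ 0x68f1 = 0x2b24
+ 0x7d4e = 0xa872
One's complement: ~0xa872
Checksum = 0x578d


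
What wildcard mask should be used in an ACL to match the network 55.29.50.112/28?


Subnet mask: 255.255.255.240
Wildcard = 255.255.255.255 - subnet mask
255 - 255 = 0
255 - 255 = 0
255 - 255 = 0
255 - 240 = 15
Wildcard: 0.0.0.15


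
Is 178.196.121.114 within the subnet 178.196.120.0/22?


Subnet network: 178.196.120.0
Test IP AND mask: 178.196.120.0
Yes, 178.196.121.114 is in 178.196.120.0/22


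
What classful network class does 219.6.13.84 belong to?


First octet: 219
Binary: 11011011
110xxxxx -> Class C (192-223)
Class C, default mask 255.255.255.0 (/24)


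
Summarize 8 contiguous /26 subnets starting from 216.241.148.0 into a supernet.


Original prefix: /26
Number of subnets: 8 = 2^3
New prefix = 26 - 3 = 23
Supernet: 216.241.148.0/23


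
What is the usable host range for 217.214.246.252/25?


Network: 217.214.246.128
Broadcast: 217.214.246.255
First usable = network + 1
Last usable = broadcast - 1
Range: 217.214.246.129 to 217.214.246.254


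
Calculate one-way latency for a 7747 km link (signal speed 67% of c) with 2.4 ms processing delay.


Speed = 0.67 * 3e5 km/s = 201000 km/s
Propagation delay = 7747 / 201000 = 0.0385 s = 38.5423 ms
Processing delay = 2.4 ms
Total one-way latency = 40.9423 ms


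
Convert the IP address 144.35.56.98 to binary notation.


144 = 10010000
35 = 00100011
56 = 00111000
98 = 01100010
Binary: 10010000.00100011.00111000.01100010


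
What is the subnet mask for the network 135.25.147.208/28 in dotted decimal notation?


/28 means 28 network bits, 4 host bits
Binary: 11111111111111111111111111110000
Mask: 255.255.255.240


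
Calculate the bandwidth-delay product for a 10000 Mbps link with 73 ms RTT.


BDP = bandwidth * RTT
= 10000 Mbps * 73 ms
= 10000 * 1e6 * 73 / 1000 bits
= 730000000 bits
= 91250000 bytes
= 89111.3281 KB
BDP = 730000000 bits (91250000 bytes)


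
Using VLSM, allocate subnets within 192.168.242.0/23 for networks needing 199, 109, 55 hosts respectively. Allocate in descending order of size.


199 hosts -> /24 (254 usable): 192.168.242.0/24
109 hosts -> /25 (126 usable): 192.168.243.0/25
55 hosts -> /26 (62 usable): 192.168.243.128/26
Allocation: 192.168.242.0/24 (199 hosts, 254 usable); 192.168.243.0/25 (109 hosts, 126 usable); 192.168.243.128/26 (55 hosts, 62 usable)


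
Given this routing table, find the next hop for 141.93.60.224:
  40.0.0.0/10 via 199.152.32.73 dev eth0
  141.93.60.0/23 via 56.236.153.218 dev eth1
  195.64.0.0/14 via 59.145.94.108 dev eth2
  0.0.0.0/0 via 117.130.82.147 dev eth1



Longest prefix match for 141.93.60.224:
  /10 40.0.0.0: no
  /23 141.93.60.0: MATCH
  /14 195.64.0.0: no
  /0 0.0.0.0: MATCH
Selected: next-hop 56.236.153.218 via eth1 (matched /23)


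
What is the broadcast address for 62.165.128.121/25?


Network: 62.165.128.0/25
Host bits = 7
Set all host bits to 1:
Broadcast: 62.165.128.127


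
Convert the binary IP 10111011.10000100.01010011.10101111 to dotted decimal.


10111011 = 187
10000100 = 132
01010011 = 83
10101111 = 175
IP: 187.132.83.175


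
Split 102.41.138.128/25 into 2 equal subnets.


New prefix = 25 + 1 = 26
Each subnet has 64 addresses
  102.41.138.128/26
  102.41.138.192/26
Subnets: 102.41.138.128/26, 102.41.138.192/26


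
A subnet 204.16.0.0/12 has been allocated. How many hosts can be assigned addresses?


Host bits = 32 - 12 = 20
Total addresses = 2^20 = 1048576
Usable = total - 2 (network and broadcast)
Usable hosts: 1048574


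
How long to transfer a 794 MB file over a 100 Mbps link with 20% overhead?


Effective throughput = 100 * (1 - 20/100) = 80 Mbps
File size in Mb = 794 * 8 = 6352 Mb
Time = 6352 / 80
Time = 79.4 seconds


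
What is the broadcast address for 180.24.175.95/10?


Network: 180.0.0.0/10
Host bits = 22
Set all host bits to 1:
Broadcast: 180.63.255.255


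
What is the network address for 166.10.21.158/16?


IP:   10100110.00001010.00010101.10011110
Mask: 11111111.11111111.00000000.00000000
AND operation:
Net:  10100110.00001010.00000000.00000000
Network: 166.10.0.0/16


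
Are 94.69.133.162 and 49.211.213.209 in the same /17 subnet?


Mask: 255.255.128.0
94.69.133.162 AND mask = 94.69.128.0
49.211.213.209 AND mask = 49.211.128.0
No, different subnets (94.69.128.0 vs 49.211.128.0)


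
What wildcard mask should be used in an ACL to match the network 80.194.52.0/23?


Subnet mask: 255.255.254.0
Wildcard = 255.255.255.255 - subnet mask
255 - 255 = 0
255 - 255 = 0
255 - 254 = 1
255 - 0 = 255
Wildcard: 0.0.1.255


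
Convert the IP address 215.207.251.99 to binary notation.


215 = 11010111
207 = 11001111
251 = 11111011
99 = 01100011
Binary: 11010111.11001111.11111011.01100011


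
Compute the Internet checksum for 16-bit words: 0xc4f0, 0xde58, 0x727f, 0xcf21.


Sum all words (with carry folding):
+ 0xc4f0 = 0xc4f0
+ 0xde58 = 0xa349
+ 0x727f = 0x15c9
+ 0xcf21 = 0xe4ea
One's complement: ~0xe4ea
Checksum = 0x1b15


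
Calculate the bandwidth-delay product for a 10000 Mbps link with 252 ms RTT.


BDP = bandwidth * RTT
= 10000 Mbps * 252 ms
= 10000 * 1e6 * 252 / 1000 bits
= 2520000000 bits
= 315000000 bytes
= 307617.1875 KB
BDP = 2520000000 bits (315000000 bytes)


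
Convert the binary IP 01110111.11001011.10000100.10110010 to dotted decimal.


01110111 = 119
11001011 = 203
10000100 = 132
10110010 = 178
IP: 119.203.132.178


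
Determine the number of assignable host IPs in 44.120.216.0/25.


Host bits = 32 - 25 = 7
Total addresses = 2^7 = 128
Usable = total - 2 (network and broadcast)
Usable hosts: 126


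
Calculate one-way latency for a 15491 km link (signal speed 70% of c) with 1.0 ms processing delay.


Speed = 0.7 * 3e5 km/s = 210000 km/s
Propagation delay = 15491 / 210000 = 0.0738 s = 73.7667 ms
Processing delay = 1.0 ms
Total one-way latency = 74.7667 ms


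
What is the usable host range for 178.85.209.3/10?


Network: 178.64.0.0
Broadcast: 178.127.255.255
First usable = network + 1
Last usable = broadcast - 1
Range: 178.64.0.1 to 178.127.255.254


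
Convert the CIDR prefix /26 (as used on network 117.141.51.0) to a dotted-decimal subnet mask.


/26 means 26 network bits, 6 host bits
Binary: 11111111111111111111111111000000
Mask: 255.255.255.192


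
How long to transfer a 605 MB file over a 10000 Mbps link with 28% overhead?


Effective throughput = 10000 * (1 - 28/100) = 7200 Mbps
File size in Mb = 605 * 8 = 4840 Mb
Time = 4840 / 7200
Time = 0.6722 seconds


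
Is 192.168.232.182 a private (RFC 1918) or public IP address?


RFC 1918 private ranges:
  10.0.0.0/8 (10.0.0.0 - 10.255.255.255)
  172.16.0.0/12 (172.16.0.0 - 172.31.255.255)
  192.168.0.0/16 (192.168.0.0 - 192.168.255.255)
Private (in 192.168.0.0/16)


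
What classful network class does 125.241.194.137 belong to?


First octet: 125
Binary: 01111101
0xxxxxxx -> Class A (1-126)
Class A, default mask 255.0.0.0 (/8)


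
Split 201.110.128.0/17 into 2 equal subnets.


New prefix = 17 + 1 = 18
Each subnet has 16384 addresses
  201.110.128.0/18
  201.110.192.0/18
Subnets: 201.110.128.0/18, 201.110.192.0/18


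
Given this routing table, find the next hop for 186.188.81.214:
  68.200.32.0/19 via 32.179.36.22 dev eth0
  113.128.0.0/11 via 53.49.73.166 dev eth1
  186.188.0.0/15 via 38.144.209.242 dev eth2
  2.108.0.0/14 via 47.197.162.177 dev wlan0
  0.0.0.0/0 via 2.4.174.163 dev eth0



Longest prefix match for 186.188.81.214:
  /19 68.200.32.0: no
  /11 113.128.0.0: no
  /15 186.188.0.0: MATCH
  /14 2.108.0.0: no
  /0 0.0.0.0: MATCH
Selected: next-hop 38.144.209.242 via eth2 (matched /15)


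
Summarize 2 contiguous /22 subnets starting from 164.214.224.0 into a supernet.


Original prefix: /22
Number of subnets: 2 = 2^1
New prefix = 22 - 1 = 21
Supernet: 164.214.224.0/21


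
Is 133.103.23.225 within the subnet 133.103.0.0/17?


Subnet network: 133.103.0.0
Test IP AND mask: 133.103.0.0
Yes, 133.103.23.225 is in 133.103.0.0/17


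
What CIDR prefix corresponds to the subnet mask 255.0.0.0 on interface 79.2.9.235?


Binary: 11111111.00000000.00000000.00000000
Count leading 1s
Prefix: /8


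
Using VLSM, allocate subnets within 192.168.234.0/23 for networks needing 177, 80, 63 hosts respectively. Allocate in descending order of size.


177 hosts -> /24 (254 usable): 192.168.234.0/24
80 hosts -> /25 (126 usable): 192.168.235.0/25
63 hosts -> /25 (126 usable): 192.168.235.128/25
Allocation: 192.168.234.0/24 (177 hosts, 254 usable); 192.168.235.0/25 (80 hosts, 126 usable); 192.168.235.128/25 (63 hosts, 126 usable)


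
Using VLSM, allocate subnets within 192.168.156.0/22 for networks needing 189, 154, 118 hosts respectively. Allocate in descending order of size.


189 hosts -> /24 (254 usable): 192.168.156.0/24
154 hosts -> /24 (254 usable): 192.168.157.0/24
118 hosts -> /25 (126 usable): 192.168.158.0/25
Allocation: 192.168.156.0/24 (189 hosts, 254 usable); 192.168.157.0/24 (154 hosts, 254 usable); 192.168.158.0/25 (118 hosts, 126 usable)


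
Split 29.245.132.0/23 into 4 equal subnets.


New prefix = 23 + 2 = 25
Each subnet has 128 addresses
  29.245.132.0/25
  29.245.132.128/25
  29.245.133.0/25
  29.245.133.128/25
Subnets: 29.245.132.0/25, 29.245.132.128/25, 29.245.133.0/25, 29.245.133.128/25


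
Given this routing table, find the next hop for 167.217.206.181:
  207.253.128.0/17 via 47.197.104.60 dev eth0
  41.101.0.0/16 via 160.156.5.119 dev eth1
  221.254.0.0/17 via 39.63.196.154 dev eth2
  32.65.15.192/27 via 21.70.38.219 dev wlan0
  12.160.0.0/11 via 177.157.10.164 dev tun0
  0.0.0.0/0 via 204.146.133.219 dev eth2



Longest prefix match for 167.217.206.181:
  /17 207.253.128.0: no
  /16 41.101.0.0: no
  /17 221.254.0.0: no
  /27 32.65.15.192: no
  /11 12.160.0.0: no
  /0 0.0.0.0: MATCH
Selected: next-hop 204.146.133.219 via eth2 (matched /0)


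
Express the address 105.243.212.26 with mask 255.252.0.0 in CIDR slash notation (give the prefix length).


Binary: 11111111.11111100.00000000.00000000
Count leading 1s
Prefix: /14


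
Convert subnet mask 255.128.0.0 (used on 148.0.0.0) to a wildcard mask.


Subnet mask: 255.128.0.0
Wildcard = 255.255.255.255 - subnet mask
255 - 255 = 0
255 - 128 = 127
255 - 0 = 255
255 - 0 = 255
Wildcard: 0.127.255.255
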